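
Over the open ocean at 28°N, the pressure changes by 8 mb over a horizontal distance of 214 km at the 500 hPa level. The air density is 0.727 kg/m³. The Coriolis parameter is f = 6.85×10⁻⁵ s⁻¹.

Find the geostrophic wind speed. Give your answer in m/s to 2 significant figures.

75 m/s

Pressure gradient: |∂P/∂n| = 800 Pa / 214000 m = 3.74×10⁻³ Pa/m
Geostrophic balance (pressure-gradient force = Coriolis force):
V_g = (1/(fρ)) |∂P/∂n| = 3.74×10⁻³ / (6.85×10⁻⁵ × 0.727) = 75.1 m/s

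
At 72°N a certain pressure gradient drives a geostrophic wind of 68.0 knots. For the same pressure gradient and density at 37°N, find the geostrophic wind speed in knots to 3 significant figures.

107 knots

With the same pressure gradient and density, V_g ∝ 1/f ∝ 1/sin φ.
V₂ = V₁ · sin φ₁ / sin φ₂ = 68.0 × sin 72° / sin 37°
V₂ = 68.0 × 0.9511/0.6018 = 107 knots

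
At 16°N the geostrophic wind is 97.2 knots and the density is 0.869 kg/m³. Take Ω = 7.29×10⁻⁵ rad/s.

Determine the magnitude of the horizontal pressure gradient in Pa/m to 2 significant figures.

1.7×10⁻³ Pa/m

Coriolis parameter at 16°N:
f = 2Ω sin φ = 2 × 7.29×10⁻⁵ × sin 16° = 4.02×10⁻⁵ s⁻¹
Wind speed in SI: 97.2 knots = 50.0 m/s
Geostrophic balance rearranged: |∂P/∂n| = f ρ V_g
|∂P/∂n| = 4.02×10⁻⁵ × 0.869 × 50.0 = 1.75×10⁻³ Pa/m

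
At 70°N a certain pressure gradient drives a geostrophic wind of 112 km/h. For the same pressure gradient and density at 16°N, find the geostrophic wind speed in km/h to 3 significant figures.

382 km/h

With the same pressure gradient and density, V_g ∝ 1/f ∝ 1/sin φ.
V₂ = V₁ · sin φ₁ / sin φ₂ = 112 × sin 70° / sin 16°
V₂ = 112 × 0.9397/0.2756 = 382 km/h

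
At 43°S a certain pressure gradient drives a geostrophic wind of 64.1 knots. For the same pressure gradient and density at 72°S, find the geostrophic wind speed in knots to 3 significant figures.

With the same pressure gradient and density, V_g ∝ 1/f ∝ 1/sin φ.
V₂ = V₁ · sin φ₁ / sin φ₂ = 64.1 × sin 43° / sin 72°
V₂ = 64.1 × 0.6820/0.9511 = 46.0 knots

46.0 knots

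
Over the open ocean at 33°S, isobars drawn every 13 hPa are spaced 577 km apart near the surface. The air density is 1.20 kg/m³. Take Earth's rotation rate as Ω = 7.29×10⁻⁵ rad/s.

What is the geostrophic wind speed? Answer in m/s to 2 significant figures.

24 m/s

Coriolis parameter at 33°S:
f = 2Ω sin φ = 2 × 7.29×10⁻⁵ × sin 33° = 7.94×10⁻⁵ s⁻¹
Pressure gradient: |∂P/∂n| = 1300 Pa / 577000 m = 2.25×10⁻³ Pa/m
Geostrophic balance (pressure-gradient force = Coriolis force):
V_g = (1/(fρ)) |∂P/∂n| = 2.25×10⁻³ / (7.94×10⁻⁵ × 1.20) = 23.6 m/s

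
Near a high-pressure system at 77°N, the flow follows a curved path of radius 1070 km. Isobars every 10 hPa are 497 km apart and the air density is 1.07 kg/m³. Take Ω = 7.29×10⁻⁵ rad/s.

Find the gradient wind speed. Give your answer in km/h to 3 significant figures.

52.7 km/h

Coriolis parameter at 77°N:
f = 2Ω sin φ = 2 × 7.29×10⁻⁵ × sin 77° = 1.42×10⁻⁴ s⁻¹
Pressure gradient: |∂P/∂n| = 1000 Pa / 497000 m = 2.01×10⁻³ Pa/m
Geostrophic speed: V_g = |∂P/∂n|/(fρ) = 2.01×10⁻³/(1.42×10⁻⁴ × 1.07) = 13.2 m/s
Around a high, pressure-gradient force acts outward with centrifugal, so Coriolis balances both:
fV = (1/ρ)|∂P/∂n| + V²/R  →  V² − fR·V + fR·V_g = 0
With fR = 1.42×10⁻⁴ × 1070×10³ m = 152 m/s:
V = [fR − √((fR)² − 4 fR V_g)]/2 = [152 − √(152² − 4×152×13.2)]/2 = 14.6 m/s
Supergeostrophic (V > V_g = 13.2 m/s), as expected around a high.
Converting: 14.6 m/s × 3.6 = 52.7 km/h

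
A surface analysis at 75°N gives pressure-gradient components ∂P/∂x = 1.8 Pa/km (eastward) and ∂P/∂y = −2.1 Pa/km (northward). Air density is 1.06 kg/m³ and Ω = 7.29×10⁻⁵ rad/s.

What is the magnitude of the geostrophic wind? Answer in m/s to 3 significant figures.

Coriolis parameter at 75°N:
f = 2Ω sin φ = 2 × 7.29×10⁻⁵ × sin 75° = 1.41×10⁻⁴ s⁻¹
Component geostrophic relations (x east, y north):
u_g = −(1/(fρ)) ∂P/∂y,  v_g = (1/(fρ)) ∂P/∂x
u_g = −(−2.1×10⁻³)/(1.41×10⁻⁴ × 1.06) = 14.1 m/s;  v_g = (1.8×10⁻³)/(1.41×10⁻⁴ × 1.06) = 12.1 m/s
|V_g| = √(u_g² + v_g²) = 18.5 m/s

18.5 m/s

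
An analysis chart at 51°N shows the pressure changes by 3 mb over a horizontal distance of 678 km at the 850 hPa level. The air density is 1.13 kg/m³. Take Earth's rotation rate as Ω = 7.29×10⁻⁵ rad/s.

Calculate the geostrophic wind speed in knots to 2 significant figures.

Coriolis parameter at 51°N:
f = 2Ω sin φ = 2 × 7.29×10⁻⁵ × sin 51° = 1.13×10⁻⁴ s⁻¹
Pressure gradient: |∂P/∂n| = 300 Pa / 678000 m = 4.42×10⁻⁴ Pa/m
Geostrophic balance (pressure-gradient force = Coriolis force):
V_g = (1/(fρ)) |∂P/∂n| = 4.42×10⁻⁴ / (1.13×10⁻⁴ × 1.13) = 3.46 m/s
Converting: 3.46 m/s × 1.944 = 6.7 knots

6.7 knots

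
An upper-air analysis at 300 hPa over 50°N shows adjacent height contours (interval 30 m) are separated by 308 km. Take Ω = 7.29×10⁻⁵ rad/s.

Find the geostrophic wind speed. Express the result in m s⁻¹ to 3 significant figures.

Coriolis parameter at 50°N:
f = 2Ω sin φ = 2 × 7.29×10⁻⁵ × sin 50° = 1.12×10⁻⁴ s⁻¹
Height gradient: |∂Z/∂n| = 30 m / 308000 m = 9.74×10⁻⁵
On a pressure surface, geostrophic balance gives V_g = (g/f)|∂Z/∂n|:
V_g = 9.81 × 9.74×10⁻⁵ / 1.12×10⁻⁴ = 8.56 m/s

8.56 m s⁻¹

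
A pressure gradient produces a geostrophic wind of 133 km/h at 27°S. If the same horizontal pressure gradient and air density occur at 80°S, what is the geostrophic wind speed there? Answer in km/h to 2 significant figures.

61 km/h

With the same pressure gradient and density, V_g ∝ 1/f ∝ 1/sin φ.
V₂ = V₁ · sin φ₁ / sin φ₂ = 133 × sin 27° / sin 80°
V₂ = 133 × 0.4540/0.9848 = 61 km/h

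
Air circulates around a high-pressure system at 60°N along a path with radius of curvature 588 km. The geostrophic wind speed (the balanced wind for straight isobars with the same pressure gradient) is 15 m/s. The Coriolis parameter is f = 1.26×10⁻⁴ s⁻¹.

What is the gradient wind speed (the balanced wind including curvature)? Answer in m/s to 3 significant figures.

20.9 m/s

Around a high, pressure-gradient force acts outward with centrifugal, so Coriolis balances both:
fV = (1/ρ)|∂P/∂n| + V²/R  →  V² − fR·V + fR·V_g = 0
With fR = 1.26×10⁻⁴ × 588×10³ m = 74.1 m/s:
V = [fR − √((fR)² − 4 fR V_g)]/2 = [74.1 − √(74.1² − 4×74.1×15)]/2 = 20.9 m/s
Supergeostrophic (V > V_g = 15 m/s), as expected around a high.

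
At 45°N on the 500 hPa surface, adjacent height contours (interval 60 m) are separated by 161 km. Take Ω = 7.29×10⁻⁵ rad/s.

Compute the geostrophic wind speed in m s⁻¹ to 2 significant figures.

35 m s⁻¹

Coriolis parameter at 45°N:
f = 2Ω sin φ = 2 × 7.29×10⁻⁵ × sin 45° = 1.03×10⁻⁴ s⁻¹
Height gradient: |∂Z/∂n| = 60 m / 161000 m = 3.73×10⁻⁴
On a pressure surface, geostrophic balance gives V_g = (g/f)|∂Z/∂n|:
V_g = 9.81 × 3.73×10⁻⁴ / 1.03×10⁻⁴ = 35.5 m/s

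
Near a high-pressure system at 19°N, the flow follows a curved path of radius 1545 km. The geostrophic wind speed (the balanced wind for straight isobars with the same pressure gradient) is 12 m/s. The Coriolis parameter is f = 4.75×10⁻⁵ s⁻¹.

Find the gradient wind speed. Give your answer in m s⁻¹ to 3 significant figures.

Around a high, pressure-gradient force acts outward with centrifugal, so Coriolis balances both:
fV = (1/ρ)|∂P/∂n| + V²/R  →  V² − fR·V + fR·V_g = 0
With fR = 4.75×10⁻⁵ × 1545×10³ m = 73.4 m/s:
V = [fR − √((fR)² − 4 fR V_g)]/2 = [73.4 − √(73.4² − 4×73.4×12)]/2 = 15.1 m/s
Supergeostrophic (V > V_g = 12 m/s), as expected around a high.

15.1 m s⁻¹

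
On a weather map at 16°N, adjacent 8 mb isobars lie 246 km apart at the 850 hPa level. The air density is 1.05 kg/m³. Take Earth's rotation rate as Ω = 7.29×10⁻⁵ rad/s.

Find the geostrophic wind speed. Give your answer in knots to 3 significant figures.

Coriolis parameter at 16°N:
f = 2Ω sin φ = 2 × 7.29×10⁻⁵ × sin 16° = 4.02×10⁻⁵ s⁻¹
Pressure gradient: |∂P/∂n| = 800 Pa / 246000 m = 3.25×10⁻³ Pa/m
Geostrophic balance (pressure-gradient force = Coriolis force):
V_g = (1/(fρ)) |∂P/∂n| = 3.25×10⁻³ / (4.02×10⁻⁵ × 1.05) = 77.1 m/s
Converting: 77.1 m/s × 1.944 = 150 knots

150 knots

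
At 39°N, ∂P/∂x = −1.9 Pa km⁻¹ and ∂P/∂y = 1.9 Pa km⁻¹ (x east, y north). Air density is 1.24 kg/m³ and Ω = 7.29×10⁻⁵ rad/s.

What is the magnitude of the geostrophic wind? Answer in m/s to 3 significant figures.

23.6 m/s

Coriolis parameter at 39°N:
f = 2Ω sin φ = 2 × 7.29×10⁻⁵ × sin 39° = 9.18×10⁻⁵ s⁻¹
Component geostrophic relations (x east, y north):
u_g = −(1/(fρ)) ∂P/∂y,  v_g = (1/(fρ)) ∂P/∂x
u_g = −(1.9×10⁻³)/(9.18×10⁻⁵ × 1.24) = −16.7 m/s;  v_g = (−1.9×10⁻³)/(9.18×10⁻⁵ × 1.24) = −16.7 m/s
|V_g| = √(u_g² + v_g²) = 23.6 m/s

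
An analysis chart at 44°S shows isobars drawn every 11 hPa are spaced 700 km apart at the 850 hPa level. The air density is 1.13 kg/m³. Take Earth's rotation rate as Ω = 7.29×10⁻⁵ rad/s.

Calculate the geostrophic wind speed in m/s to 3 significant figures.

Coriolis parameter at 44°S:
f = 2Ω sin φ = 2 × 7.29×10⁻⁵ × sin 44° = 1.01×10⁻⁴ s⁻¹
Pressure gradient: |∂P/∂n| = 1100 Pa / 700000 m = 1.57×10⁻³ Pa/m
Geostrophic balance (pressure-gradient force = Coriolis force):
V_g = (1/(fρ)) |∂P/∂n| = 1.57×10⁻³ / (1.01×10⁻⁴ × 1.13) = 13.7 m/s

13.7 m/s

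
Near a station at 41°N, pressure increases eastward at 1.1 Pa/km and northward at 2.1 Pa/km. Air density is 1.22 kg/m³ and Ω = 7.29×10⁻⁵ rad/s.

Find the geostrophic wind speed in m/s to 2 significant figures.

20 m/s

Coriolis parameter at 41°N:
f = 2Ω sin φ = 2 × 7.29×10⁻⁵ × sin 41° = 9.57×10⁻⁵ s⁻¹
Component geostrophic relations (x east, y north):
u_g = −(1/(fρ)) ∂P/∂y,  v_g = (1/(fρ)) ∂P/∂x
u_g = −(2.1×10⁻³)/(9.57×10⁻⁵ × 1.22) = −18.0 m/s;  v_g = (1.1×10⁻³)/(9.57×10⁻⁵ × 1.22) = 9.43 m/s
|V_g| = √(u_g² + v_g²) = 20.3 m/s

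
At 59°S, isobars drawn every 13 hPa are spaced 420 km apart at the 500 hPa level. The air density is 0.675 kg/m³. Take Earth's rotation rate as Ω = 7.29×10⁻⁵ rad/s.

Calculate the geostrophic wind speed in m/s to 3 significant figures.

Coriolis parameter at 59°S:
f = 2Ω sin φ = 2 × 7.29×10⁻⁵ × sin 59° = 1.25×10⁻⁴ s⁻¹
Pressure gradient: |∂P/∂n| = 1300 Pa / 420000 m = 3.10×10⁻³ Pa/m
Geostrophic balance (pressure-gradient force = Coriolis force):
V_g = (1/(fρ)) |∂P/∂n| = 3.10×10⁻³ / (1.25×10⁻⁴ × 0.675) = 36.7 m/s

36.7 m/s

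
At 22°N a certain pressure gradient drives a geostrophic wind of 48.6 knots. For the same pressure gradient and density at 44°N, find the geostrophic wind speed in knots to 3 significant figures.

26.2 knots

With the same pressure gradient and density, V_g ∝ 1/f ∝ 1/sin φ.
V₂ = V₁ · sin φ₁ / sin φ₂ = 48.6 × sin 22° / sin 44°
V₂ = 48.6 × 0.3746/0.6947 = 26.2 knots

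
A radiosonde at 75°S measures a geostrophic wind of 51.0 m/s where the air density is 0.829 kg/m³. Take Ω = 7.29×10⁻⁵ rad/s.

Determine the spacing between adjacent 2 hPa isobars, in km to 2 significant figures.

Coriolis parameter at 75°S:
f = 2Ω sin φ = 2 × 7.29×10⁻⁵ × sin 75° = 1.41×10⁻⁴ s⁻¹
Geostrophic balance rearranged: |∂P/∂n| = f ρ V_g
|∂P/∂n| = 1.41×10⁻⁴ × 0.829 × 51.0 = 5.95×10⁻³ Pa/m
Isobar spacing: Δn = ΔP/|∂P/∂n| = 200 Pa / 5.95×10⁻³ Pa/m = 33590 m ≈ 34 km

34 km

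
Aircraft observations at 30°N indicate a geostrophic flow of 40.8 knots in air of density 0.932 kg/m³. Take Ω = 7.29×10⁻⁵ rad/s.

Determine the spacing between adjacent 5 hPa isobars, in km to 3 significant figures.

351 km

Coriolis parameter at 30°N:
f = 2Ω sin φ = 2 × 7.29×10⁻⁵ × sin 30° = 7.29×10⁻⁵ s⁻¹
Wind speed in SI: 40.8 knots = 21.0 m/s
Geostrophic balance rearranged: |∂P/∂n| = f ρ V_g
|∂P/∂n| = 7.29×10⁻⁵ × 0.932 × 21.0 = 1.43×10⁻³ Pa/m
Isobar spacing: Δn = ΔP/|∂P/∂n| = 500 Pa / 1.43×10⁻³ Pa/m = 350613 m ≈ 351 km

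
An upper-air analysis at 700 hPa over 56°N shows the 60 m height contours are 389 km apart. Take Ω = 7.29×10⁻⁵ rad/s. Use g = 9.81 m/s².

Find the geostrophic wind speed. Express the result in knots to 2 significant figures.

Coriolis parameter at 56°N:
f = 2Ω sin φ = 2 × 7.29×10⁻⁵ × sin 56° = 1.21×10⁻⁴ s⁻¹
Height gradient: |∂Z/∂n| = 60 m / 389000 m = 1.54×10⁻⁴
On a pressure surface, geostrophic balance gives V_g = (g/f)|∂Z/∂n|:
V_g = 9.81 × 1.54×10⁻⁴ / 1.21×10⁻⁴ = 12.5 m/s
Converting: 12.5 m/s × 1.944 = 24 knots

24 knots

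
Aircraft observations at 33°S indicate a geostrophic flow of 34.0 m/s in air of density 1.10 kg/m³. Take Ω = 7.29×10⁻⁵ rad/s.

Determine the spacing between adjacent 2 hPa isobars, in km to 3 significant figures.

67.3 km

Coriolis parameter at 33°S:
f = 2Ω sin φ = 2 × 7.29×10⁻⁵ × sin 33° = 7.94×10⁻⁵ s⁻¹
Geostrophic balance rearranged: |∂P/∂n| = f ρ V_g
|∂P/∂n| = 7.94×10⁻⁵ × 1.10 × 34.0 = 2.97×10⁻³ Pa/m
Isobar spacing: Δn = ΔP/|∂P/∂n| = 200 Pa / 2.97×10⁻³ Pa/m = 67343 m ≈ 67.3 km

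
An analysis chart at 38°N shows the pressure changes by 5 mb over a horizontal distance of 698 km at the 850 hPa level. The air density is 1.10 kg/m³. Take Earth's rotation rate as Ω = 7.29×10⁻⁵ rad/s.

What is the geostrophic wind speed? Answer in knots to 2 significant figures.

14 knots

Coriolis parameter at 38°N:
f = 2Ω sin φ = 2 × 7.29×10⁻⁵ × sin 38° = 8.98×10⁻⁵ s⁻¹
Pressure gradient: |∂P/∂n| = 500 Pa / 698000 m = 7.16×10⁻⁴ Pa/m
Geostrophic balance (pressure-gradient force = Coriolis force):
V_g = (1/(fρ)) |∂P/∂n| = 7.16×10⁻⁴ / (8.98×10⁻⁵ × 1.10) = 7.25 m/s
Converting: 7.25 m/s × 1.944 = 14 knots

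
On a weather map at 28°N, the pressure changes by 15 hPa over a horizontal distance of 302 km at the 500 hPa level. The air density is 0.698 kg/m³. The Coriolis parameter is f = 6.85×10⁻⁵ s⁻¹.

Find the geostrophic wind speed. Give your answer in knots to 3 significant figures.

Pressure gradient: |∂P/∂n| = 1500 Pa / 302000 m = 4.97×10⁻³ Pa/m
Geostrophic balance (pressure-gradient force = Coriolis force):
V_g = (1/(fρ)) |∂P/∂n| = 4.97×10⁻³ / (6.85×10⁻⁵ × 0.698) = 104 m/s
Converting: 104 m/s × 1.944 = 202 knots

202 knots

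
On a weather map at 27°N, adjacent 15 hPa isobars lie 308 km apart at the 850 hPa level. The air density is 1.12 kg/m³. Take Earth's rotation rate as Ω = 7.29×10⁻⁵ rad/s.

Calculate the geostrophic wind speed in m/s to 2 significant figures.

Coriolis parameter at 27°N:
f = 2Ω sin φ = 2 × 7.29×10⁻⁵ × sin 27° = 6.62×10⁻⁵ s⁻¹
Pressure gradient: |∂P/∂n| = 1500 Pa / 308000 m = 4.87×10⁻³ Pa/m
Geostrophic balance (pressure-gradient force = Coriolis force):
V_g = (1/(fρ)) |∂P/∂n| = 4.87×10⁻³ / (6.62×10⁻⁵ × 1.12) = 65.7 m/s

66 m/s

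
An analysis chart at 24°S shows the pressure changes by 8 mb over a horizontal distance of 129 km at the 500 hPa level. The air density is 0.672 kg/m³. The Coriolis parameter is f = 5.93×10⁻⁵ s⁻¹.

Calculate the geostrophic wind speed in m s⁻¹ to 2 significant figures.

Pressure gradient: |∂P/∂n| = 800 Pa / 129000 m = 6.20×10⁻³ Pa/m
Geostrophic balance (pressure-gradient force = Coriolis force):
V_g = (1/(fρ)) |∂P/∂n| = 6.20×10⁻³ / (5.93×10⁻⁵ × 0.672) = 156 m/s

160 m s⁻¹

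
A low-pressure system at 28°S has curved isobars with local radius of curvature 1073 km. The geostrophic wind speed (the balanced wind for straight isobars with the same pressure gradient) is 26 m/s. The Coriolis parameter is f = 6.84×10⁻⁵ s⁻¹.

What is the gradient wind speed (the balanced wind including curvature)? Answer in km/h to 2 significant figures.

73 km/h

Around a low, centrifugal force acts outward with Coriolis, so pressure-gradient force balances both:
(1/ρ)|∂P/∂n| = fV + V²/R  →  V² + fR·V − fR·V_g = 0
With fR = 6.84×10⁻⁵ × 1073×10³ m = 73.4 m/s:
V = [−fR + √((fR)² + 4 fR V_g)]/2 = [−73.4 + √(73.4² + 4×73.4×26)]/2 = 20.4 m/s
Subgeostrophic (V < V_g = 26 m/s), as expected around a low.
Converting: 20.4 m/s × 3.6 = 73 km/h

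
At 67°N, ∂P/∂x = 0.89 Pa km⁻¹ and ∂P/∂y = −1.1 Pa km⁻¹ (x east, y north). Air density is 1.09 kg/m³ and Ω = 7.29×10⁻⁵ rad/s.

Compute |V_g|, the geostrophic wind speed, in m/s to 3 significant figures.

9.67 m/s

Coriolis parameter at 67°N:
f = 2Ω sin φ = 2 × 7.29×10⁻⁵ × sin 67° = 1.34×10⁻⁴ s⁻¹
Component geostrophic relations (x east, y north):
u_g = −(1/(fρ)) ∂P/∂y,  v_g = (1/(fρ)) ∂P/∂x
u_g = −(−1.1×10⁻³)/(1.34×10⁻⁴ × 1.09) = 7.52 m/s;  v_g = (0.89×10⁻³)/(1.34×10⁻⁴ × 1.09) = 6.08 m/s
|V_g| = √(u_g² + v_g²) = 9.67 m/s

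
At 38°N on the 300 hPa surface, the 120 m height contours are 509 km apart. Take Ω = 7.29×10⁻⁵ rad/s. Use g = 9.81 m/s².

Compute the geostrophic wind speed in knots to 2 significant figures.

Coriolis parameter at 38°N:
f = 2Ω sin φ = 2 × 7.29×10⁻⁵ × sin 38° = 8.98×10⁻⁵ s⁻¹
Height gradient: |∂Z/∂n| = 120 m / 509000 m = 2.36×10⁻⁴
On a pressure surface, geostrophic balance gives V_g = (g/f)|∂Z/∂n|:
V_g = 9.81 × 2.36×10⁻⁴ / 8.98×10⁻⁵ = 25.8 m/s
Converting: 25.8 m/s × 1.944 = 50 knots

50 knots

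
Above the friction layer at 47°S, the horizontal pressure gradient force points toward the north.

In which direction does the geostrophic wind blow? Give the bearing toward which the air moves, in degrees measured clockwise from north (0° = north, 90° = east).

270°

The pressure-gradient force points toward the north (bearing 000°).
Geostrophic balance: in the Southern Hemisphere the Coriolis force deflects motion to the left, so the geostrophic wind blows 90° to the left of the pressure-gradient force (low pressure on the right).
Rotating 000° by 90° counterclockwise gives 270° — the wind blows toward the west.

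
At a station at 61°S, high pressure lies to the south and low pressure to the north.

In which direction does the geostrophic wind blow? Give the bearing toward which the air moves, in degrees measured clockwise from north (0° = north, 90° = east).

The pressure-gradient force points toward the north (bearing 000°).
Geostrophic balance: in the Southern Hemisphere the Coriolis force deflects motion to the left, so the geostrophic wind blows 90° to the left of the pressure-gradient force (low pressure on the right).
Rotating 000° by 90° counterclockwise gives 270° — the wind blows toward the west.

270°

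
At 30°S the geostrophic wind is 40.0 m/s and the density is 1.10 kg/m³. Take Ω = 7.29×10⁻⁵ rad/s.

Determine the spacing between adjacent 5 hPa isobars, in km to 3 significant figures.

Coriolis parameter at 30°S:
f = 2Ω sin φ = 2 × 7.29×10⁻⁵ × sin 30° = 7.29×10⁻⁵ s⁻¹
Geostrophic balance rearranged: |∂P/∂n| = f ρ V_g
|∂P/∂n| = 7.29×10⁻⁵ × 1.10 × 40.0 = 3.21×10⁻³ Pa/m
Isobar spacing: Δn = ΔP/|∂P/∂n| = 500 Pa / 3.21×10⁻³ Pa/m = 155880 m ≈ 156 km

156 km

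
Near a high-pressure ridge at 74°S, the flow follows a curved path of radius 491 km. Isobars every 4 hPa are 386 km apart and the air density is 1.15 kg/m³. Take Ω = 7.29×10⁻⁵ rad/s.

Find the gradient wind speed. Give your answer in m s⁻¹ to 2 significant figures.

7.2 m s⁻¹

Coriolis parameter at 74°S:
f = 2Ω sin φ = 2 × 7.29×10⁻⁵ × sin 74° = 1.40×10⁻⁴ s⁻¹
Pressure gradient: |∂P/∂n| = 400 Pa / 386000 m = 1.04×10⁻³ Pa/m
Geostrophic speed: V_g = |∂P/∂n|/(fρ) = 1.04×10⁻³/(1.40×10⁻⁴ × 1.15) = 6.43 m/s
Around a high, pressure-gradient force acts outward with centrifugal, so Coriolis balances both:
fV = (1/ρ)|∂P/∂n| + V²/R  →  V² − fR·V + fR·V_g = 0
With fR = 1.40×10⁻⁴ × 491×10³ m = 68.8 m/s:
V = [fR − √((fR)² − 4 fR V_g)]/2 = [68.8 − √(68.8² − 4×68.8×6.43)]/2 = 7.18 m/s
Supergeostrophic (V > V_g = 6.43 m/s), as expected around a high.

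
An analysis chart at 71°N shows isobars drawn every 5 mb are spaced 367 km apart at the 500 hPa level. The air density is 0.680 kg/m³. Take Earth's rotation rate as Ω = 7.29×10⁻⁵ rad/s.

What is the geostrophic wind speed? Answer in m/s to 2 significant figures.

15 m/s

Coriolis parameter at 71°N:
f = 2Ω sin φ = 2 × 7.29×10⁻⁵ × sin 71° = 1.38×10⁻⁴ s⁻¹
Pressure gradient: |∂P/∂n| = 500 Pa / 367000 m = 1.36×10⁻³ Pa/m
Geostrophic balance (pressure-gradient force = Coriolis force):
V_g = (1/(fρ)) |∂P/∂n| = 1.36×10⁻³ / (1.38×10⁻⁴ × 0.680) = 14.5 m/s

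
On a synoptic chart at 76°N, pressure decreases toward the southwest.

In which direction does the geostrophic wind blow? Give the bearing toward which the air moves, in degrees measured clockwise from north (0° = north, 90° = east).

The pressure-gradient force points toward the southwest (bearing 225°).
Geostrophic balance: in the Northern Hemisphere the Coriolis force deflects motion to the right, so the geostrophic wind blows 90° to the right of the pressure-gradient force (low pressure on the left).
Rotating 225° by 90° clockwise gives 315° — the wind blows toward the northwest.

315°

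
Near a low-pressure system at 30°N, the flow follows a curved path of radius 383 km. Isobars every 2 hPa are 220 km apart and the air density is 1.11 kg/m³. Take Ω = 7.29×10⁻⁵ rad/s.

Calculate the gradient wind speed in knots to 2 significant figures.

17 knots

Coriolis parameter at 30°N:
f = 2Ω sin φ = 2 × 7.29×10⁻⁵ × sin 30° = 7.29×10⁻⁵ s⁻¹
Pressure gradient: |∂P/∂n| = 200 Pa / 220000 m = 9.09×10⁻⁴ Pa/m
Geostrophic speed: V_g = |∂P/∂n|/(fρ) = 9.09×10⁻⁴/(7.29×10⁻⁵ × 1.11) = 11.2 m/s
Around a low, centrifugal force acts outward with Coriolis, so pressure-gradient force balances both:
(1/ρ)|∂P/∂n| = fV + V²/R  →  V² + fR·V − fR·V_g = 0
With fR = 7.29×10⁻⁵ × 383×10³ m = 27.9 m/s:
V = [−fR + √((fR)² + 4 fR V_g)]/2 = [−27.9 + √(27.9² + 4×27.9×11.2)]/2 = 8.59 m/s
Subgeostrophic (V < V_g = 11.2 m/s), as expected around a low.
Converting: 8.59 m/s × 1.944 = 17 knots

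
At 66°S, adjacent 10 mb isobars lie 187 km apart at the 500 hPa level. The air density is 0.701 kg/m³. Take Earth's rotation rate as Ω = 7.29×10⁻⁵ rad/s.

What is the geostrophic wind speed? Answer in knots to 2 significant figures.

110 knots

Coriolis parameter at 66°S:
f = 2Ω sin φ = 2 × 7.29×10⁻⁵ × sin 66° = 1.33×10⁻⁴ s⁻¹
Pressure gradient: |∂P/∂n| = 1000 Pa / 187000 m = 5.35×10⁻³ Pa/m
Geostrophic balance (pressure-gradient force = Coriolis force):
V_g = (1/(fρ)) |∂P/∂n| = 5.35×10⁻³ / (1.33×10⁻⁴ × 0.701) = 57.3 m/s
Converting: 57.3 m/s × 1.944 = 110 knots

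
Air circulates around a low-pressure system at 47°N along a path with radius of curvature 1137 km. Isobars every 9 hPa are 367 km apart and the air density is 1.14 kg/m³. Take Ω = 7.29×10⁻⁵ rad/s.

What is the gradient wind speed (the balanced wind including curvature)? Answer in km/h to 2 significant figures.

Coriolis parameter at 47°N:
f = 2Ω sin φ = 2 × 7.29×10⁻⁵ × sin 47° = 1.07×10⁻⁴ s⁻¹
Pressure gradient: |∂P/∂n| = 900 Pa / 367000 m = 2.45×10⁻³ Pa/m
Geostrophic speed: V_g = |∂P/∂n|/(fρ) = 2.45×10⁻³/(1.07×10⁻⁴ × 1.14) = 20.2 m/s
Around a low, centrifugal force acts outward with Coriolis, so pressure-gradient force balances both:
(1/ρ)|∂P/∂n| = fV + V²/R  →  V² + fR·V − fR·V_g = 0
With fR = 1.07×10⁻⁴ × 1137×10³ m = 121 m/s:
V = [−fR + √((fR)² + 4 fR V_g)]/2 = [−121 + √(121² + 4×121×20.2)]/2 = 17.6 m/s
Subgeostrophic (V < V_g = 20.2 m/s), as expected around a low.
Converting: 17.6 m/s × 3.6 = 63 km/h

63 km/h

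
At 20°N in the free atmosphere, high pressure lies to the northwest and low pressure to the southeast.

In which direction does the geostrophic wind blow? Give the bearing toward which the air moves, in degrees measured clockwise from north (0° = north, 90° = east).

225°

The pressure-gradient force points toward the southeast (bearing 135°).
Geostrophic balance: in the Northern Hemisphere the Coriolis force deflects motion to the right, so the geostrophic wind blows 90° to the right of the pressure-gradient force (low pressure on the left).
Rotating 135° by 90° clockwise gives 225° — the wind blows toward the southwest.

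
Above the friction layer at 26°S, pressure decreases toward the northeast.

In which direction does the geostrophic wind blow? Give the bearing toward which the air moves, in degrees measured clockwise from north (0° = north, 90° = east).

The pressure-gradient force points toward the northeast (bearing 045°).
Geostrophic balance: in the Southern Hemisphere the Coriolis force deflects motion to the left, so the geostrophic wind blows 90° to the left of the pressure-gradient force (low pressure on the right).
Rotating 045° by 90° counterclockwise gives 315° — the wind blows toward the northwest.

315°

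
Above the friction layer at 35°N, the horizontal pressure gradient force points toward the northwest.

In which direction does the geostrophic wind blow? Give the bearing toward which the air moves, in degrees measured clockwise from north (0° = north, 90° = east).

045°

The pressure-gradient force points toward the northwest (bearing 315°).
Geostrophic balance: in the Northern Hemisphere the Coriolis force deflects motion to the right, so the geostrophic wind blows 90° to the right of the pressure-gradient force (low pressure on the left).
Rotating 315° by 90° clockwise gives 045° — the wind blows toward the northeast.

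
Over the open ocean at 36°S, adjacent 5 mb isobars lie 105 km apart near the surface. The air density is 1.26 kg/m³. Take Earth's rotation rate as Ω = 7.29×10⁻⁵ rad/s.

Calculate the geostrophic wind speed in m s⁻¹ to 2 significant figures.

Coriolis parameter at 36°S:
f = 2Ω sin φ = 2 × 7.29×10⁻⁵ × sin 36° = 8.57×10⁻⁵ s⁻¹
Pressure gradient: |∂P/∂n| = 500 Pa / 105000 m = 4.76×10⁻³ Pa/m
Geostrophic balance (pressure-gradient force = Coriolis force):
V_g = (1/(fρ)) |∂P/∂n| = 4.76×10⁻³ / (8.57×10⁻⁵ × 1.26) = 44.1 m/s

44 m s⁻¹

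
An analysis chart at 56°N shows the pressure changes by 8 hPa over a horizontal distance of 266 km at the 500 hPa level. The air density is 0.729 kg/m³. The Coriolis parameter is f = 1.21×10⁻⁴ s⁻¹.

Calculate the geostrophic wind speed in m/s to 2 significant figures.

34 m/s

Pressure gradient: |∂P/∂n| = 800 Pa / 266000 m = 3.01×10⁻³ Pa/m
Geostrophic balance (pressure-gradient force = Coriolis force):
V_g = (1/(fρ)) |∂P/∂n| = 3.01×10⁻³ / (1.21×10⁻⁴ × 0.729) = 34.1 m/s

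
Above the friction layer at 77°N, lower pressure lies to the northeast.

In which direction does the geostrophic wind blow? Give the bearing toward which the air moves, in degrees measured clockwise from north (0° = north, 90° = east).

135°

The pressure-gradient force points toward the northeast (bearing 045°).
Geostrophic balance: in the Northern Hemisphere the Coriolis force deflects motion to the right, so the geostrophic wind blows 90° to the right of the pressure-gradient force (low pressure on the left).
Rotating 045° by 90° clockwise gives 135° — the wind blows toward the southeast.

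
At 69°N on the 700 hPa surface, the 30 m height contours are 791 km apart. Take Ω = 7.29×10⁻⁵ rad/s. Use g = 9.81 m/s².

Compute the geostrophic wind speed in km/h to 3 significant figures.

9.84 km/h

Coriolis parameter at 69°N:
f = 2Ω sin φ = 2 × 7.29×10⁻⁵ × sin 69° = 1.36×10⁻⁴ s⁻¹
Height gradient: |∂Z/∂n| = 30 m / 791000 m = 3.79×10⁻⁵
On a pressure surface, geostrophic balance gives V_g = (g/f)|∂Z/∂n|:
V_g = 9.81 × 3.79×10⁻⁵ / 1.36×10⁻⁴ = 2.73 m/s
Converting: 2.73 m/s × 3.6 = 9.84 km/h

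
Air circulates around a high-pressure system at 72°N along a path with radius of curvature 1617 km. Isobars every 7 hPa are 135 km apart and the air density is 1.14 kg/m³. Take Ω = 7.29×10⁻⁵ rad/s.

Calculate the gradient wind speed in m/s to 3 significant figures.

Coriolis parameter at 72°N:
f = 2Ω sin φ = 2 × 7.29×10⁻⁵ × sin 72° = 1.39×10⁻⁴ s⁻¹
Pressure gradient: |∂P/∂n| = 700 Pa / 135000 m = 5.19×10⁻³ Pa/m
Geostrophic speed: V_g = |∂P/∂n|/(fρ) = 5.19×10⁻³/(1.39×10⁻⁴ × 1.14) = 32.8 m/s
Around a high, pressure-gradient force acts outward with centrifugal, so Coriolis balances both:
fV = (1/ρ)|∂P/∂n| + V²/R  →  V² − fR·V + fR·V_g = 0
With fR = 1.39×10⁻⁴ × 1617×10³ m = 224 m/s:
V = [fR − √((fR)² − 4 fR V_g)]/2 = [224 − √(224² − 4×224×32.8)]/2 = 39.9 m/s
Supergeostrophic (V > V_g = 32.8 m/s), as expected around a high.

39.9 m/s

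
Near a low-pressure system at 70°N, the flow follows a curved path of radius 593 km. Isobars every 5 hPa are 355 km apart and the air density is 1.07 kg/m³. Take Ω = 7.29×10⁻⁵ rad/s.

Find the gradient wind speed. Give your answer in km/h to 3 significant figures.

31.2 km/h

Coriolis parameter at 70°N:
f = 2Ω sin φ = 2 × 7.29×10⁻⁵ × sin 70° = 1.37×10⁻⁴ s⁻¹
Pressure gradient: |∂P/∂n| = 500 Pa / 355000 m = 1.41×10⁻³ Pa/m
Geostrophic speed: V_g = |∂P/∂n|/(fρ) = 1.41×10⁻³/(1.37×10⁻⁴ × 1.07) = 9.61 m/s
Around a low, centrifugal force acts outward with Coriolis, so pressure-gradient force balances both:
(1/ρ)|∂P/∂n| = fV + V²/R  →  V² + fR·V − fR·V_g = 0
With fR = 1.37×10⁻⁴ × 593×10³ m = 81.2 m/s:
V = [−fR + √((fR)² + 4 fR V_g)]/2 = [−81.2 + √(81.2² + 4×81.2×9.61)]/2 = 8.68 m/s
Subgeostrophic (V < V_g = 9.61 m/s), as expected around a low.
Converting: 8.68 m/s × 3.6 = 31.2 km/h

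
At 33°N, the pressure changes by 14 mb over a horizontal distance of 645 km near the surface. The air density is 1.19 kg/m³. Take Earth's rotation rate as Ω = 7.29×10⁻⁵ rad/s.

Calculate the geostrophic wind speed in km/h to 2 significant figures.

Coriolis parameter at 33°N:
f = 2Ω sin φ = 2 × 7.29×10⁻⁵ × sin 33° = 7.94×10⁻⁵ s⁻¹
Pressure gradient: |∂P/∂n| = 1400 Pa / 645000 m = 2.17×10⁻³ Pa/m
Geostrophic balance (pressure-gradient force = Coriolis force):
V_g = (1/(fρ)) |∂P/∂n| = 2.17×10⁻³ / (7.94×10⁻⁵ × 1.19) = 23.0 m/s
Converting: 23.0 m/s × 3.6 = 83 km/h

83 km/h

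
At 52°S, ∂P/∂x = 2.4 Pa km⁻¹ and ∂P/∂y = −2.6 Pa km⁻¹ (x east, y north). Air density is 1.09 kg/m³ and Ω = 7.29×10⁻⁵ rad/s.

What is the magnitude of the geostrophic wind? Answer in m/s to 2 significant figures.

Coriolis parameter at 52°S:
f = 2Ω sin φ = 2 × 7.29×10⁻⁵ × sin 52° = 1.15×10⁻⁴ s⁻¹
In the Southern Hemisphere f is negative: f = −1.15×10⁻⁴ s⁻¹.
Component geostrophic relations (x east, y north):
u_g = −(1/(fρ)) ∂P/∂y,  v_g = (1/(fρ)) ∂P/∂x
u_g = −(−2.6×10⁻³)/(−1.15×10⁻⁴ × 1.09) = −20.8 m/s;  v_g = (2.4×10⁻³)/(−1.15×10⁻⁴ × 1.09) = −19.2 m/s
|V_g| = √(u_g² + v_g²) = 28.3 m/s

28 m/s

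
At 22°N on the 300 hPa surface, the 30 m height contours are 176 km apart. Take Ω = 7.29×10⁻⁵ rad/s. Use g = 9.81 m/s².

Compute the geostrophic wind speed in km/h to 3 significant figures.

110 km/h

Coriolis parameter at 22°N:
f = 2Ω sin φ = 2 × 7.29×10⁻⁵ × sin 22° = 5.46×10⁻⁵ s⁻¹
Height gradient: |∂Z/∂n| = 30 m / 176000 m = 1.70×10⁻⁴
On a pressure surface, geostrophic balance gives V_g = (g/f)|∂Z/∂n|:
V_g = 9.81 × 1.70×10⁻⁴ / 5.46×10⁻⁵ = 30.6 m/s
Converting: 30.6 m/s × 3.6 = 110 km/h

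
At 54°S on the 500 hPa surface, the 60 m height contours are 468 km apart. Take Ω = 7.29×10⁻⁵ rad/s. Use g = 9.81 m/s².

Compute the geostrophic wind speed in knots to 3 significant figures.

20.7 knots

Coriolis parameter at 54°S:
f = 2Ω sin φ = 2 × 7.29×10⁻⁵ × sin 54° = 1.18×10⁻⁴ s⁻¹
Height gradient: |∂Z/∂n| = 60 m / 468000 m = 1.28×10⁻⁴
On a pressure surface, geostrophic balance gives V_g = (g/f)|∂Z/∂n|:
V_g = 9.81 × 1.28×10⁻⁴ / 1.18×10⁻⁴ = 10.7 m/s
Converting: 10.7 m/s × 1.944 = 20.7 knots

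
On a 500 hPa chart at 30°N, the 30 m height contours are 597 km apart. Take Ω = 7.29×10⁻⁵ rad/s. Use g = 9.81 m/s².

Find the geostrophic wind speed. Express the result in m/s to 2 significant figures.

6.8 m/s

Coriolis parameter at 30°N:
f = 2Ω sin φ = 2 × 7.29×10⁻⁵ × sin 30° = 7.29×10⁻⁵ s⁻¹
Height gradient: |∂Z/∂n| = 30 m / 597000 m = 5.03×10⁻⁵
On a pressure surface, geostrophic balance gives V_g = (g/f)|∂Z/∂n|:
V_g = 9.81 × 5.03×10⁻⁵ / 7.29×10⁻⁵ = 6.76 m/s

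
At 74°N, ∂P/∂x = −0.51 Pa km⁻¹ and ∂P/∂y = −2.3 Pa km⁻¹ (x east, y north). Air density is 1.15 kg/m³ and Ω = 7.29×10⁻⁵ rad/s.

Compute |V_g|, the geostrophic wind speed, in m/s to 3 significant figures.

Coriolis parameter at 74°N:
f = 2Ω sin φ = 2 × 7.29×10⁻⁵ × sin 74° = 1.40×10⁻⁴ s⁻¹
Component geostrophic relations (x east, y north):
u_g = −(1/(fρ)) ∂P/∂y,  v_g = (1/(fρ)) ∂P/∂x
u_g = −(−2.3×10⁻³)/(1.40×10⁻⁴ × 1.15) = 14.3 m/s;  v_g = (−0.51×10⁻³)/(1.40×10⁻⁴ × 1.15) = −3.16 m/s
|V_g| = √(u_g² + v_g²) = 14.6 m/s

14.6 m/s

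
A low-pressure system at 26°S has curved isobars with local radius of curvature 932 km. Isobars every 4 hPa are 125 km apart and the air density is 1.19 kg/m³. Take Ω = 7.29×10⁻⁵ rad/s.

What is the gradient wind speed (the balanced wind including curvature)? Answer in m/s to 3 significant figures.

28.5 m/s

Coriolis parameter at 26°S:
f = 2Ω sin φ = 2 × 7.29×10⁻⁵ × sin 26° = 6.39×10⁻⁵ s⁻¹
Pressure gradient: |∂P/∂n| = 400 Pa / 125000 m = 3.20×10⁻³ Pa/m
Geostrophic speed: V_g = |∂P/∂n|/(fρ) = 3.20×10⁻³/(6.39×10⁻⁵ × 1.19) = 42.1 m/s
Around a low, centrifugal force acts outward with Coriolis, so pressure-gradient force balances both:
(1/ρ)|∂P/∂n| = fV + V²/R  →  V² + fR·V − fR·V_g = 0
With fR = 6.39×10⁻⁵ × 932×10³ m = 59.6 m/s:
V = [−fR + √((fR)² + 4 fR V_g)]/2 = [−59.6 + √(59.6² + 4×59.6×42.1)]/2 = 28.5 m/s
Subgeostrophic (V < V_g = 42.1 m/s), as expected around a low.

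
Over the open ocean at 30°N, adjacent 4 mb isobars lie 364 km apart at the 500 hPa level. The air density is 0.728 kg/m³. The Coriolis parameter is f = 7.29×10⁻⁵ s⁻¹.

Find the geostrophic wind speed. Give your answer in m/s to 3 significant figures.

Pressure gradient: |∂P/∂n| = 400 Pa / 364000 m = 1.10×10⁻³ Pa/m
Geostrophic balance (pressure-gradient force = Coriolis force):
V_g = (1/(fρ)) |∂P/∂n| = 1.10×10⁻³ / (7.29×10⁻⁵ × 0.728) = 20.7 m/s

20.7 m/s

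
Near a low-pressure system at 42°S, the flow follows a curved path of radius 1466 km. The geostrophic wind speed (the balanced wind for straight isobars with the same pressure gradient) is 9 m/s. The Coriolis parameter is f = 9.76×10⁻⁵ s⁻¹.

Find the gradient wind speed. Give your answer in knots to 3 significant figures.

Around a low, centrifugal force acts outward with Coriolis, so pressure-gradient force balances both:
(1/ρ)|∂P/∂n| = fV + V²/R  →  V² + fR·V − fR·V_g = 0
With fR = 9.76×10⁻⁵ × 1466×10³ m = 143 m/s:
V = [−fR + √((fR)² + 4 fR V_g)]/2 = [−143 + √(143² + 4×143×9)]/2 = 8.5 m/s
Subgeostrophic (V < V_g = 9 m/s), as expected around a low.
Converting: 8.5 m/s × 1.944 = 16.5 knots

16.5 knots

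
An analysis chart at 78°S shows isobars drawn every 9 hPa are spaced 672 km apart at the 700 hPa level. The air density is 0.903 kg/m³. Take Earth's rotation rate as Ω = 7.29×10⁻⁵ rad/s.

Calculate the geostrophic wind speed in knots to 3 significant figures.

20.2 knots

Coriolis parameter at 78°S:
f = 2Ω sin φ = 2 × 7.29×10⁻⁵ × sin 78° = 1.43×10⁻⁴ s⁻¹
Pressure gradient: |∂P/∂n| = 900 Pa / 672000 m = 1.34×10⁻³ Pa/m
Geostrophic balance (pressure-gradient force = Coriolis force):
V_g = (1/(fρ)) |∂P/∂n| = 1.34×10⁻³ / (1.43×10⁻⁴ × 0.903) = 10.4 m/s
Converting: 10.4 m/s × 1.944 = 20.2 knots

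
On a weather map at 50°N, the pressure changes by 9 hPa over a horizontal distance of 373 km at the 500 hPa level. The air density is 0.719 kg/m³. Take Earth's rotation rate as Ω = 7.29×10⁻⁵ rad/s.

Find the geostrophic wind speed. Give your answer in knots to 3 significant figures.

Coriolis parameter at 50°N:
f = 2Ω sin φ = 2 × 7.29×10⁻⁵ × sin 50° = 1.12×10⁻⁴ s⁻¹
Pressure gradient: |∂P/∂n| = 900 Pa / 373000 m = 2.41×10⁻³ Pa/m
Geostrophic balance (pressure-gradient force = Coriolis force):
V_g = (1/(fρ)) |∂P/∂n| = 2.41×10⁻³ / (1.12×10⁻⁴ × 0.719) = 30.0 m/s
Converting: 30.0 m/s × 1.944 = 58.4 knots

58.4 knots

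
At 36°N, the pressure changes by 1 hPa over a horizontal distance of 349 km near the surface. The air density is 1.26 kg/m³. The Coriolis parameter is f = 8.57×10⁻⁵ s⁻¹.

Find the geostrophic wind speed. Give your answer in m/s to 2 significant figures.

2.7 m/s

Pressure gradient: |∂P/∂n| = 100 Pa / 349000 m = 2.87×10⁻⁴ Pa/m
Geostrophic balance (pressure-gradient force = Coriolis force):
V_g = (1/(fρ)) |∂P/∂n| = 2.87×10⁻⁴ / (8.57×10⁻⁵ × 1.26) = 2.65 m/s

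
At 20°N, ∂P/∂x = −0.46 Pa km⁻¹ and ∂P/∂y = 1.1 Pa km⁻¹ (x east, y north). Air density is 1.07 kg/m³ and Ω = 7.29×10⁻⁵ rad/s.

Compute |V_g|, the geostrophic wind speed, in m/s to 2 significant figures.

22 m/s

Coriolis parameter at 20°N:
f = 2Ω sin φ = 2 × 7.29×10⁻⁵ × sin 20° = 4.99×10⁻⁵ s⁻¹
Component geostrophic relations (x east, y north):
u_g = −(1/(fρ)) ∂P/∂y,  v_g = (1/(fρ)) ∂P/∂x
u_g = −(1.1×10⁻³)/(4.99×10⁻⁵ × 1.07) = −20.6 m/s;  v_g = (−0.46×10⁻³)/(4.99×10⁻⁵ × 1.07) = −8.62 m/s
|V_g| = √(u_g² + v_g²) = 22.3 m/s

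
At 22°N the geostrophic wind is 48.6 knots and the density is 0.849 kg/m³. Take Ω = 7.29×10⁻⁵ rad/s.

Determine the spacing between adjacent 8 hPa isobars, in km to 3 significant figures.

Coriolis parameter at 22°N:
f = 2Ω sin φ = 2 × 7.29×10⁻⁵ × sin 22° = 5.46×10⁻⁵ s⁻¹
Wind speed in SI: 48.6 knots = 25.0 m/s
Geostrophic balance rearranged: |∂P/∂n| = f ρ V_g
|∂P/∂n| = 5.46×10⁻⁵ × 0.849 × 25.0 = 1.16×10⁻³ Pa/m
Isobar spacing: Δn = ΔP/|∂P/∂n| = 800 Pa / 1.16×10⁻³ Pa/m = 690041 m ≈ 690 km

690 km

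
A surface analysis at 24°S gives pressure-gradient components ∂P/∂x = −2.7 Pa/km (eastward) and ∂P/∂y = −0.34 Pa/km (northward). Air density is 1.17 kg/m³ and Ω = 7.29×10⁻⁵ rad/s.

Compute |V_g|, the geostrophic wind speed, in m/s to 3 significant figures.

Coriolis parameter at 24°S:
f = 2Ω sin φ = 2 × 7.29×10⁻⁵ × sin 24° = 5.93×10⁻⁵ s⁻¹
In the Southern Hemisphere f is negative: f = −5.93×10⁻⁵ s⁻¹.
Component geostrophic relations (x east, y north):
u_g = −(1/(fρ)) ∂P/∂y,  v_g = (1/(fρ)) ∂P/∂x
u_g = −(−0.34×10⁻³)/(−5.93×10⁻⁵ × 1.17) = −4.90 m/s;  v_g = (−2.7×10⁻³)/(−5.93×10⁻⁵ × 1.17) = 38.9 m/s
|V_g| = √(u_g² + v_g²) = 39.2 m/s

39.2 m/s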